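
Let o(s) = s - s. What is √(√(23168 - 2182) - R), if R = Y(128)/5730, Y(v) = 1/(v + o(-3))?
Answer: √(-2865 + 2101305600*√20986)/45840 ≈ 12.036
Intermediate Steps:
o(s) = 0
Y(v) = 1/v (Y(v) = 1/(v + 0) = 1/v)
R = 1/733440 (R = 1/(128*5730) = (1/128)*(1/5730) = 1/733440 ≈ 1.3634e-6)
√(√(23168 - 2182) - R) = √(√(23168 - 2182) - 1*1/733440) = √(√20986 - 1/733440) = √(-1/733440 + √20986)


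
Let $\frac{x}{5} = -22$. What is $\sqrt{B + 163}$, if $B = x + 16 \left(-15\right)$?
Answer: $i \sqrt{187} \approx 13.675 i$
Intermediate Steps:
$x = -110$ ($x = 5 \left(-22\right) = -110$)
$B = -350$ ($B = -110 + 16 \left(-15\right) = -110 - 240 = -350$)
$\sqrt{B + 163} = \sqrt{-350 + 163} = \sqrt{-187} = i \sqrt{187}$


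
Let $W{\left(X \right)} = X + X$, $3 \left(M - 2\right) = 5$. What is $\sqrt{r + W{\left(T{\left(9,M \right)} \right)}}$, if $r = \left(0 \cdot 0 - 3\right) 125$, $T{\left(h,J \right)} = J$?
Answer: $\frac{i \sqrt{3309}}{3} \approx 19.175 i$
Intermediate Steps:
$M = \frac{11}{3}$ ($M = 2 + \frac{1}{3} \cdot 5 = 2 + \frac{5}{3} = \frac{11}{3} \approx 3.6667$)
$W{\left(X \right)} = 2 X$
$r = -375$ ($r = \left(0 - 3\right) 125 = \left(-3\right) 125 = -375$)
$\sqrt{r + W{\left(T{\left(9,M \right)} \right)}} = \sqrt{-375 + 2 \cdot \frac{11}{3}} = \sqrt{-375 + \frac{22}{3}} = \sqrt{- \frac{1103}{3}} = \frac{i \sqrt{3309}}{3}$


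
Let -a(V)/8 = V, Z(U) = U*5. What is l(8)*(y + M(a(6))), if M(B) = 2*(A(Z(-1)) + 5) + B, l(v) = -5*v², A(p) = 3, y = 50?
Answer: -5760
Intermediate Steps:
Z(U) = 5*U
a(V) = -8*V
M(B) = 16 + B (M(B) = 2*(3 + 5) + B = 2*8 + B = 16 + B)
l(8)*(y + M(a(6))) = (-5*8²)*(50 + (16 - 8*6)) = (-5*64)*(50 + (16 - 48)) = -320*(50 - 32) = -320*18 = -5760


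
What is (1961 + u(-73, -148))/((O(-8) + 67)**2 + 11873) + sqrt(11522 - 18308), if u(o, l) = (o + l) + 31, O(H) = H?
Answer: 1771/15354 + 3*I*sqrt(754) ≈ 0.11534 + 82.377*I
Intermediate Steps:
u(o, l) = 31 + l + o (u(o, l) = (l + o) + 31 = 31 + l + o)
(1961 + u(-73, -148))/((O(-8) + 67)**2 + 11873) + sqrt(11522 - 18308) = (1961 + (31 - 148 - 73))/((-8 + 67)**2 + 11873) + sqrt(11522 - 18308) = (1961 - 190)/(59**2 + 11873) + sqrt(-6786) = 1771/(3481 + 11873) + 3*I*sqrt(754) = 1771/15354 + 3*I*sqrt(754)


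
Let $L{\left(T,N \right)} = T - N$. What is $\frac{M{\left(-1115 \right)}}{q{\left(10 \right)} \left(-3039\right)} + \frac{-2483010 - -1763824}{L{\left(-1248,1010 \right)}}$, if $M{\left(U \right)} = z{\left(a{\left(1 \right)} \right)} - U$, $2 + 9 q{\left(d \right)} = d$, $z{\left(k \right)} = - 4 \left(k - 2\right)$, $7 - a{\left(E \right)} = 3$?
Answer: $\frac{2910392263}{9149416} \approx 318.1$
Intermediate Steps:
$a{\left(E \right)} = 4$ ($a{\left(E \right)} = 7 - 3 = 4$)
$z{\left(k \right)} = 8 - 4 k$ ($z{\left(k \right)} = - 4 \left(-2 + k\right) = 8 - 4 k$)
$q{\left(d \right)} = - \frac{2}{9} + \frac{d}{9}$
$M{\left(U \right)} = -8 - U$ ($M{\left(U \right)} = \left(8 - 16\right) - U = -8 - U$)
$\frac{M{\left(-1115 \right)}}{q{\left(10 \right)} \left(-3039\right)} + \frac{-2483010 - -1763824}{L{\left(-1248,1010 \right)}} = \frac{-8 - -1115}{\left(- \frac{2}{9} + \frac{1}{9} \cdot 10\right) \left(-3039\right)} + \frac{-2483010 - -1763824}{-1248 - 1010} = \frac{-8 + 1115}{\left(- \frac{2}{9} + \frac{10}{9}\right) \left(-3039\right)} + \frac{-2483010 + 1763824}{-1248 - 1010} = \frac{1107}{\frac{8}{9} \left(-3039\right)} - \frac{719186}{-2258} = \frac{1107}{- \frac{8104}{3}} - - \frac{359593}{1129} = 1107 \left(- \frac{3}{8104}\right) + \frac{359593}{1129} = - \frac{3321}{8104} + \frac{359593}{1129} = \frac{2910392263}{9149416}$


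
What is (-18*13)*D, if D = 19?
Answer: -4446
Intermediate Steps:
(-18*13)*D = -18*13*19 = -234*19 = -4446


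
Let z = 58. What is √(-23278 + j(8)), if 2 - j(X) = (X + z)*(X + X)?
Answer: 2*I*√6083 ≈ 155.99*I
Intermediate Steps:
j(X) = 2 - 2*X*(58 + X) (j(X) = 2 - (X + 58)*(X + X) = 2 - (58 + X)*2*X = 2 - 2*X*(58 + X))
√(-23278 + j(8)) = √(-23278 + (2 - 116*8 - 2*8²)) = √(-23278 + (2 - 928 - 2*64)) = √(-23278 + (2 - 928 - 128)) = √(-23278 - 1054) = √(-24332) = 2*I*√6083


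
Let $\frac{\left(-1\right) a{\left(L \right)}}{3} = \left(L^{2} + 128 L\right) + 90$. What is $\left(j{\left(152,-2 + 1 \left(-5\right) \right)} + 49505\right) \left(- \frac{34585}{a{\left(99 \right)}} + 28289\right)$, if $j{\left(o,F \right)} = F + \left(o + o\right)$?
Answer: $\frac{95365287336212}{67689} \approx 1.4089 \cdot 10^{9}$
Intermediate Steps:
$a{\left(L \right)} = -270 - 384 L - 3 L^{2}$ ($a{\left(L \right)} = - 3 \left(\left(L^{2} + 128 L\right) + 90\right) = - 3 \left(90 + L^{2} + 128 L\right) = -270 - 384 L - 3 L^{2}$)
$j{\left(o,F \right)} = F + 2 o$
$\left(j{\left(152,-2 + 1 \left(-5\right) \right)} + 49505\right) \left(- \frac{34585}{a{\left(99 \right)}} + 28289\right) = \left(\left(\left(-2 + 1 \left(-5\right)\right) + 2 \cdot 152\right) + 49505\right) \left(- \frac{34585}{-270 - 38016 - 3 \cdot 99^{2}} + 28289\right) = \left(\left(\left(-2 - 5\right) + 304\right) + 49505\right) \left(- \frac{34585}{-270 - 38016 - 29403} + 28289\right) = \left(\left(-7 + 304\right) + 49505\right) \left(- \frac{34585}{-270 - 38016 - 29403} + 28289\right) = \left(297 + 49505\right) \left(- \frac{34585}{-67689} + 28289\right) = 49802 \left(\left(-34585\right) \left(- \frac{1}{67689}\right) + 28289\right) = 49802 \left(\frac{34585}{67689} + 28289\right) = 49802 \cdot \frac{1914888706}{67689} = \frac{95365287336212}{67689}$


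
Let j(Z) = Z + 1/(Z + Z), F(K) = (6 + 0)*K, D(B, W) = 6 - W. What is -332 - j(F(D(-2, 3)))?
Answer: -12601/36 ≈ -350.03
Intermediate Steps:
F(K) = 6*K
j(Z) = Z + 1/(2*Z)
-332 - j(F(D(-2, 3))) = -332 - (6*(6 - 1*3) + 1/(2*((6*(6 - 1*3))))) = -332 - (6*(6 - 3) + 1/(2*((6*(6 - 3))))) = -332 - (6*3 + 1/(2*((6*3)))) = -332 - (18 + (½)/18) = -332 - (18 + (½)*(1/18)) = -332 - (18 + 1/36) = -332 - 1*649/36 = -332 - 649/36 = -12601/36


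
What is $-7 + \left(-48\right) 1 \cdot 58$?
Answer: $-2791$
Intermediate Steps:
$-7 + \left(-48\right) 1 \cdot 58 = -7 - 2784 = -2791$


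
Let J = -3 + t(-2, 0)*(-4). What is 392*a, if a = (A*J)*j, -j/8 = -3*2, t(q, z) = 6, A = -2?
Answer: 1016064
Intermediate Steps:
j = 48 (j = -(-24)*2 = -8*(-6) = 48)
J = -27 (J = -3 + 6*(-4) = -3 - 24 = -27)
a = 2592 (a = -2*(-27)*48 = 54*48 = 2592)
392*a = 392*2592 = 1016064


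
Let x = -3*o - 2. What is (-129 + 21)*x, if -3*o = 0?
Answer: 216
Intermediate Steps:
o = 0 (o = -⅓*0 = 0)
x = -2 (x = -3*0 - 2 = 0 - 2 = -2)
(-129 + 21)*x = (-129 + 21)*(-2) = -108*(-2) = 216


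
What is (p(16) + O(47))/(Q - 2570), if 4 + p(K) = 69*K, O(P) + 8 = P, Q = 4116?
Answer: 1139/1546 ≈ 0.73674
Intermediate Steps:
O(P) = -8 + P
p(K) = -4 + 69*K
(p(16) + O(47))/(Q - 2570) = ((-4 + 69*16) + (-8 + 47))/(4116 - 2570) = ((-4 + 1104) + 39)/1546 = (1100 + 39)*(1/1546) = 1139*(1/1546) = 1139/1546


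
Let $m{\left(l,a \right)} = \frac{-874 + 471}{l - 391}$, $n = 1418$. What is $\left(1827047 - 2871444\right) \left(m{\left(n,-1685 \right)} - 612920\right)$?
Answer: $\frac{50570445306267}{79} \approx 6.4013 \cdot 10^{11}$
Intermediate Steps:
$m{\left(l,a \right)} = - \frac{403}{-391 + l}$
$\left(1827047 - 2871444\right) \left(m{\left(n,-1685 \right)} - 612920\right) = \left(1827047 - 2871444\right) \left(- \frac{403}{-391 + 1418} - 612920\right) = - 1044397 \left(- \frac{403}{1027} - 612920\right) = - 1044397 \left(\left(-403\right) \frac{1}{1027} - 612920\right) = - 1044397 \left(- \frac{31}{79} - 612920\right) = \left(-1044397\right) \left(- \frac{48420711}{79}\right) = \frac{50570445306267}{79}$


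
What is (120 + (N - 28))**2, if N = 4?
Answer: 9216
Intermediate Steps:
(120 + (N - 28))**2 = (120 + (4 - 28))**2 = (120 - 24)**2 = 96**2 = 9216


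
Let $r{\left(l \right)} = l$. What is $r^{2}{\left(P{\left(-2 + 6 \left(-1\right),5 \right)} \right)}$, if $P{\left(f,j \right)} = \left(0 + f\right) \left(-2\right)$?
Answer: $256$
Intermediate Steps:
$P{\left(f,j \right)} = - 2 f$ ($P{\left(f,j \right)} = f \left(-2\right) = - 2 f$)
$r^{2}{\left(P{\left(-2 + 6 \left(-1\right),5 \right)} \right)} = \left(- 2 \left(-2 + 6 \left(-1\right)\right)\right)^{2} = \left(- 2 \left(-2 - 6\right)\right)^{2} = \left(\left(-2\right) \left(-8\right)\right)^{2} = 16^{2} = 256$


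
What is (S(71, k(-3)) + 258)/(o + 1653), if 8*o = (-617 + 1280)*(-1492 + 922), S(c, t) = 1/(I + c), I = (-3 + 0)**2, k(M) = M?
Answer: -20641/3646860 ≈ -0.0056599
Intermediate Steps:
I = 9 (I = (-3)**2 = 9)
S(c, t) = 1/(9 + c)
o = -188955/4 (o = ((-617 + 1280)*(-1492 + 922))/8 = (663*(-570))/8 = (1/8)*(-377910) = -188955/4 ≈ -47239.)
(S(71, k(-3)) + 258)/(o + 1653) = (1/(9 + 71) + 258)/(-188955/4 + 1653) = (1/80 + 258)/(-182343/4) = (1/80 + 258)*(-4/182343) = (20641/80)*(-4/182343) = -20641/3646860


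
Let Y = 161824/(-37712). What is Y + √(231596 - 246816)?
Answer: -10114/2357 + 2*I*√3805 ≈ -4.291 + 123.37*I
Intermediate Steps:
Y = -10114/2357 (Y = 161824*(-1/37712) = -10114/2357 ≈ -4.2910)
Y + √(231596 - 246816) = -10114/2357 + √(231596 - 246816) = -10114/2357 + √(-15220) = -10114/2357 + 2*I*√3805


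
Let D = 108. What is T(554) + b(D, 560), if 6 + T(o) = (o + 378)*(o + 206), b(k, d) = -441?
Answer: 707873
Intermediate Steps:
T(o) = -6 + (206 + o)*(378 + o) (T(o) = -6 + (o + 378)*(o + 206) = -6 + (378 + o)*(206 + o) = -6 + (206 + o)*(378 + o))
T(554) + b(D, 560) = (77862 + 554² + 584*554) - 441 = (77862 + 306916 + 323536) - 441 = 708314 - 441 = 707873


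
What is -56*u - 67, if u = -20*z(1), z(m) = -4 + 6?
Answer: 2173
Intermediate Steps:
z(m) = 2
u = -40 (u = -20*2 = -40)
-56*u - 67 = -56*(-40) - 67 = 2240 - 67 = 2173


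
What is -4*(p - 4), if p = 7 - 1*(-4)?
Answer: -28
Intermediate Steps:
p = 11 (p = 7 + 4 = 11)
-4*(p - 4) = -4*(11 - 4) = -4*7 = -28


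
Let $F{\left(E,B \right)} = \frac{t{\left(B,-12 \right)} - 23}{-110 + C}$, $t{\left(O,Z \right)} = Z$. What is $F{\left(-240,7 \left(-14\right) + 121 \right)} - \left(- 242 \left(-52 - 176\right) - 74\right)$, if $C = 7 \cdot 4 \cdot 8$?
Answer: $- \frac{6281663}{114} \approx -55102.0$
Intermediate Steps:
$C = 224$ ($C = 28 \cdot 8 = 224$)
$F{\left(E,B \right)} = - \frac{35}{114}$ ($F{\left(E,B \right)} = \frac{-12 - 23}{-110 + 224} = - \frac{35}{114}$)
$F{\left(-240,7 \left(-14\right) + 121 \right)} - \left(- 242 \left(-52 - 176\right) - 74\right) = - \frac{35}{114} - \left(- 242 \left(-52 - 176\right) - 74\right) = - \frac{35}{114} - \left(\left(-242\right) \left(-228\right) - 74\right) = - \frac{35}{114} - \left(55176 - 74\right) = - \frac{35}{114} - 55102 = - \frac{6281663}{114}$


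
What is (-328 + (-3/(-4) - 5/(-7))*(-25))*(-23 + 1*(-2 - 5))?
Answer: 153135/14 ≈ 10938.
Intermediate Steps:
(-328 + (-3/(-4) - 5/(-7))*(-25))*(-23 + 1*(-2 - 5)) = (-328 + (-3*(-1/4) - 5*(-1/7))*(-25))*(-23 + 1*(-7)) = (-328 + (3/4 + 5/7)*(-25))*(-23 - 7) = (-328 + (41/28)*(-25))*(-30) = (-328 - 1025/28)*(-30) = -10209/28*(-30) = 153135/14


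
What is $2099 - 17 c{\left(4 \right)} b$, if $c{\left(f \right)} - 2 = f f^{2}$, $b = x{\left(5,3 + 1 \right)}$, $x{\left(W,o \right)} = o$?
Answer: $-2389$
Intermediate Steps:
$b = 4$ ($b = 3 + 1 = 4$)
$c{\left(f \right)} = 2 + f^{3}$ ($c{\left(f \right)} = 2 + f f^{2} = 2 + f^{3}$)
$2099 - 17 c{\left(4 \right)} b = 2099 - 17 \left(2 + 4^{3}\right) 4 = 2099 - 17 \left(2 + 64\right) 4 = 2099 - 17 \cdot 66 \cdot 4 = 2099 - 1122 \cdot 4 = 2099 - 4488 = -2389$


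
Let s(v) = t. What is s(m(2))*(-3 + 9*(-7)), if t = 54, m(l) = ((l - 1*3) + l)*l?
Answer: -3564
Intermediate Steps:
m(l) = l*(-3 + 2*l) (m(l) = ((l - 3) + l)*l = ((-3 + l) + l)*l = (-3 + 2*l)*l = l*(-3 + 2*l))
s(v) = 54
s(m(2))*(-3 + 9*(-7)) = 54*(-3 + 9*(-7)) = 54*(-3 - 63) = 54*(-66) = -3564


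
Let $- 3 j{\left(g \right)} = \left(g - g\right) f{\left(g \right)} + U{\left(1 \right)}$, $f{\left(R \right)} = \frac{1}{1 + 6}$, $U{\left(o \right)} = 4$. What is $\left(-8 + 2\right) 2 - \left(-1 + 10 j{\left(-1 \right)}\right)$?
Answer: $\frac{7}{3} \approx 2.3333$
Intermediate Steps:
$f{\left(R \right)} = \frac{1}{7}$
$j{\left(g \right)} = - \frac{4}{3}$ ($j{\left(g \right)} = - \frac{\left(g - g\right) \frac{1}{7} + 4}{3} = - \frac{0 \cdot \frac{1}{7} + 4}{3} = - \frac{0 + 4}{3} = \left(- \frac{1}{3}\right) 4 = - \frac{4}{3}$)
$\left(-8 + 2\right) 2 - \left(-1 + 10 j{\left(-1 \right)}\right) = \left(-8 + 2\right) 2 - \left(-1 + 10 \left(- \frac{4}{3}\right)\right) = \left(-6\right) 2 - \left(-1 - \frac{40}{3}\right) = -12 - - \frac{43}{3} = -12 + \frac{43}{3} = \frac{7}{3}$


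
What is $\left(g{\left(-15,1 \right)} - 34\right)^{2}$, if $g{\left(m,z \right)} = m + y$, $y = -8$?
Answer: $3249$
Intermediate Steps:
$g{\left(m,z \right)} = -8 + m$ ($g{\left(m,z \right)} = m - 8 = -8 + m$)
$\left(g{\left(-15,1 \right)} - 34\right)^{2} = \left(\left(-8 - 15\right) - 34\right)^{2} = \left(-23 - 34\right)^{2} = \left(-57\right)^{2} = 3249$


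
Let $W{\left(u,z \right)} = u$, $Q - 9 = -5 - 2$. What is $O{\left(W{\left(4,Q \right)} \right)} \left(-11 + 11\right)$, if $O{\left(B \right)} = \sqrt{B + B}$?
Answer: $0$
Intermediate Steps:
$Q = 2$ ($Q = 9 - 7 = 2$)
$O{\left(B \right)} = \sqrt{2} \sqrt{B}$ ($O{\left(B \right)} = \sqrt{2 B} = \sqrt{2} \sqrt{B}$)
$O{\left(W{\left(4,Q \right)} \right)} \left(-11 + 11\right) = \sqrt{2} \sqrt{4} \left(-11 + 11\right) = \sqrt{2} \cdot 2 \cdot 0 = 2 \sqrt{2} \cdot 0 = 0$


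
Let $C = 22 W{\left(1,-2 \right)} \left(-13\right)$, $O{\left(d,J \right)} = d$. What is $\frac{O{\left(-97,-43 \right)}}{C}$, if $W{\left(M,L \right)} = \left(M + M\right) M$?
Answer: $\frac{97}{572} \approx 0.16958$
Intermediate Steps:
$W{\left(M,L \right)} = 2 M^{2}$ ($W{\left(M,L \right)} = 2 M M = 2 M^{2}$)
$C = -572$ ($C = 22 \cdot 2 \cdot 1^{2} \left(-13\right) = 22 \cdot 2 \cdot 1 \left(-13\right) = 22 \cdot 2 \left(-13\right) = 44 \left(-13\right) = -572$)
$\frac{O{\left(-97,-43 \right)}}{C} = - \frac{97}{-572} = \left(-97\right) \left(- \frac{1}{572}\right) = \frac{97}{572}$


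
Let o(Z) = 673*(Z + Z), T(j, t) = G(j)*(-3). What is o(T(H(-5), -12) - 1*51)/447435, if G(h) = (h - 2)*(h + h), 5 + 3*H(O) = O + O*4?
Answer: -345922/149145 ≈ -2.3194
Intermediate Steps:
H(O) = -5/3 + 5*O/3 (H(O) = -5/3 + (O + O*4)/3 = -5/3 + (O + 4*O)/3 = -5/3 + (5*O)/3 = -5/3 + 5*O/3)
G(h) = 2*h*(-2 + h) (G(h) = (-2 + h)*(2*h) = 2*h*(-2 + h))
T(j, t) = -6*j*(-2 + j) (T(j, t) = (2*j*(-2 + j))*(-3) = -6*j*(-2 + j))
o(Z) = 1346*Z (o(Z) = 673*(2*Z) = 1346*Z)
o(T(H(-5), -12) - 1*51)/447435 = (1346*(6*(-5/3 + (5/3)*(-5))*(2 - (-5/3 + (5/3)*(-5))) - 1*51))/447435 = (1346*(6*(-5/3 - 25/3)*(2 - (-5/3 - 25/3)) - 51))*(1/447435) = (1346*(6*(-10)*(2 - 1*(-10)) - 51))*(1/447435) = (1346*(6*(-10)*(2 + 10) - 51))*(1/447435) = (1346*(6*(-10)*12 - 51))*(1/447435) = (1346*(-720 - 51))*(1/447435) = (1346*(-771))*(1/447435) = -1037766*1/447435 = -345922/149145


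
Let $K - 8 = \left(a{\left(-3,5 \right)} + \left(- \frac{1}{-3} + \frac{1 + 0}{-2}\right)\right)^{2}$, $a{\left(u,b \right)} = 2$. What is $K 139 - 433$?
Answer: $\frac{41263}{36} \approx 1146.2$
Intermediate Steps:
$K = \frac{409}{36}$ ($K = 8 + \left(2 + \left(- \frac{1}{-3} + \frac{1 + 0}{-2}\right)\right)^{2} = 8 + \left(2 + \left(\left(-1\right) \left(- \frac{1}{3}\right) + 1 \left(- \frac{1}{2}\right)\right)\right)^{2} = 8 + \left(2 + \left(\frac{1}{3} - \frac{1}{2}\right)\right)^{2} = 8 + \left(2 - \frac{1}{6}\right)^{2} = 8 + \left(\frac{11}{6}\right)^{2} = 8 + \frac{121}{36} = \frac{409}{36} \approx 11.361$)
$K 139 - 433 = \frac{409}{36} \cdot 139 - 433 = \frac{56851}{36} - 433 = \frac{41263}{36}$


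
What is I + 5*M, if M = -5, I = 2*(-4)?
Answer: -33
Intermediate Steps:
I = -8
I + 5*M = -8 + 5*(-5) = -8 - 25 = -33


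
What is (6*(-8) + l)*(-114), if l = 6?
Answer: 4788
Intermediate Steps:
(6*(-8) + l)*(-114) = (6*(-8) + 6)*(-114) = (-48 + 6)*(-114) = -42*(-114) = 4788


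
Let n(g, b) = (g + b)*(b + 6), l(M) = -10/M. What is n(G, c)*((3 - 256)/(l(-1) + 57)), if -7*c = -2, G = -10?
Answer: 756976/3283 ≈ 230.57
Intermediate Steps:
c = 2/7 (c = -⅐*(-2) = 2/7 ≈ 0.28571)
n(g, b) = (6 + b)*(b + g) (n(g, b) = (b + g)*(6 + b) = (6 + b)*(b + g))
n(G, c)*((3 - 256)/(l(-1) + 57)) = ((2/7)² + 6*(2/7) + 6*(-10) + (2/7)*(-10))*((3 - 256)/(-10/(-1) + 57)) = (4/49 + 12/7 - 60 - 20/7)*(-253/(-10*(-1) + 57)) = -(-756976)/(49*(10 + 57)) = -(-756976)/(49*67) = -2992/49*(-253/67) = 756976/3283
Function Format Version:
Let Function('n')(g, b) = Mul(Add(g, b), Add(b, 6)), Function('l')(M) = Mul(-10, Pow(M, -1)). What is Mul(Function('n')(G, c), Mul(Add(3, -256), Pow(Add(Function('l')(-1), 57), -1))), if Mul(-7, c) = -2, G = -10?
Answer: Rational(756976, 3283) ≈ 230.57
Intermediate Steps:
c = Rational(2, 7) (c = Mul(Rational(-1, 7), -2) = Rational(2, 7) ≈ 0.28571)
Function('n')(g, b) = Mul(Add(6, b), Add(b, g)) (Function('n')(g, b) = Mul(Add(b, g), Add(6, b)) = Mul(Add(6, b), Add(b, g)))
Mul(Function('n')(G, c), Mul(Add(3, -256), Pow(Add(Function('l')(-1), 57), -1))) = Mul(Add(Pow(Rational(2, 7), 2), Mul(6, Rational(2, 7)), Mul(6, -10), Mul(Rational(2, 7), -10)), Mul(Add(3, -256), Pow(Add(Mul(-10, Pow(-1, -1)), 57), -1))) = Mul(Add(Rational(4, 49), Rational(12, 7), -60, Rational(-20, 7)), Mul(-253, Pow(Add(Mul(-10, -1), 57), -1))) = Mul(Rational(-2992, 49), Mul(-253, Pow(Add(10, 57), -1))) = Mul(Rational(-2992, 49), Mul(-253, Pow(67, -1))) = Mul(Rational(-2992, 49), Mul(-253, Rational(1, 67))) = Mul(Rational(-2992, 49), Rational(-253, 67)) = Rational(756976, 3283)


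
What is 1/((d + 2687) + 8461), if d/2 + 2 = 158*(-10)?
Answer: 1/7984 ≈ 0.00012525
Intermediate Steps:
d = -3164 (d = -4 + 2*(158*(-10)) = -4 + 2*(-1580) = -4 - 3160 = -3164)
1/((d + 2687) + 8461) = 1/((-3164 + 2687) + 8461) = 1/(-477 + 8461) = 1/7984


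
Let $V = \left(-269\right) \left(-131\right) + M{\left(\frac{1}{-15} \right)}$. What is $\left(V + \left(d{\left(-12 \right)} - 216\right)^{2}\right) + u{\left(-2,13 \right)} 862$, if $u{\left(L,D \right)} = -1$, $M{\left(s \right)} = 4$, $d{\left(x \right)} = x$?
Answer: $86365$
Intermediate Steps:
$V = 35243$ ($V = \left(-269\right) \left(-131\right) + 4 = 35239 + 4 = 35243$)
$\left(V + \left(d{\left(-12 \right)} - 216\right)^{2}\right) + u{\left(-2,13 \right)} 862 = \left(35243 + \left(-12 - 216\right)^{2}\right) - 862 = \left(35243 + \left(-228\right)^{2}\right) - 862 = \left(35243 + 51984\right) - 862 = 87227 - 862 = 86365$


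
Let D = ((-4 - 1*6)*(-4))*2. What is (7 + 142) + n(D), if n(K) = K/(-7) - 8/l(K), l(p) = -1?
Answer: 1019/7 ≈ 145.57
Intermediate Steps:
D = 80 (D = ((-4 - 6)*(-4))*2 = -10*(-4)*2 = 40*2 = 80)
n(K) = 8 - K/7 (n(K) = K/(-7) - 8/(-1) = K*(-⅐) - 8*(-1) = -K/7 + 8 = 8 - K/7)
(7 + 142) + n(D) = (7 + 142) + (8 - ⅐*80) = 149 + (8 - 80/7) = 149 - 24/7 = 1019/7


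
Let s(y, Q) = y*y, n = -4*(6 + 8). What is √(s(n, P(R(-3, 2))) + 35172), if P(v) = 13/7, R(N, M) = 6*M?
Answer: 2*√9577 ≈ 195.72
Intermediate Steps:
P(v) = 13/7 (P(v) = 13*(⅐) = 13/7)
n = -56 (n = -4*14 = -56)
s(y, Q) = y²
√(s(n, P(R(-3, 2))) + 35172) = √((-56)² + 35172) = √(3136 + 35172) = √38308 = 2*√9577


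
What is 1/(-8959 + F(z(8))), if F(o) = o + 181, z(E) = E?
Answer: -1/8770 ≈ -0.00011403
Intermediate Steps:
F(o) = 181 + o
1/(-8959 + F(z(8))) = 1/(-8959 + (181 + 8)) = 1/(-8959 + 189) = 1/(-8770) = -1/8770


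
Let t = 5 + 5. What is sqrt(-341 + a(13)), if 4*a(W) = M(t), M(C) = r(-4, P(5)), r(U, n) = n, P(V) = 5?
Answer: 3*I*sqrt(151)/2 ≈ 18.432*I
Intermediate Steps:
t = 10
M(C) = 5
a(W) = 5/4 (a(W) = (1/4)*5 = 5/4)
sqrt(-341 + a(13)) = sqrt(-341 + 5/4) = sqrt(-1359/4) = 3*I*sqrt(151)/2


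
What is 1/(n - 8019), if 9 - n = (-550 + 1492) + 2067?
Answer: -1/11019 ≈ -9.0752e-5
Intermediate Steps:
n = -3000 (n = 9 - ((-550 + 1492) + 2067) = 9 - (942 + 2067) = 9 - 1*3009 = 9 - 3009 = -3000)
1/(n - 8019) = 1/(-3000 - 8019) = 1/(-11019) = -1/11019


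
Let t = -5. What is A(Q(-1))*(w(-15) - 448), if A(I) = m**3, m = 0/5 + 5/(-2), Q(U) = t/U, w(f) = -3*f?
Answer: 50375/8 ≈ 6296.9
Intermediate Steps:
Q(U) = -5/U
m = -5/2 (m = 0*(1/5) + 5*(-1/2) = 0 - 5/2 = -5/2 ≈ -2.5000)
A(I) = -125/8 (A(I) = (-5/2)**3 = -125/8)
A(Q(-1))*(w(-15) - 448) = -125*(-3*(-15) - 448)/8 = -125*(45 - 448)/8 = -125/8*(-403) = 50375/8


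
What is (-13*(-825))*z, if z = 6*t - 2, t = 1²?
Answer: 42900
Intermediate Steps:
t = 1
z = 4 (z = 6*1 - 2 = 6 - 2 = 4)
(-13*(-825))*z = -13*(-825)*4 = 10725*4 = 42900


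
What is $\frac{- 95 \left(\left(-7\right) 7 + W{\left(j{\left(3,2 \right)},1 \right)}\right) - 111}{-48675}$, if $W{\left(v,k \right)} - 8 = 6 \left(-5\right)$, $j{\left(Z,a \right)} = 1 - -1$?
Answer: $- \frac{6634}{48675} \approx -0.13629$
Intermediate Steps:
$j{\left(Z,a \right)} = 2$ ($j{\left(Z,a \right)} = 1 + 1 = 2$)
$W{\left(v,k \right)} = -22$ ($W{\left(v,k \right)} = 8 + 6 \left(-5\right) = 8 - 30 = -22$)
$\frac{- 95 \left(\left(-7\right) 7 + W{\left(j{\left(3,2 \right)},1 \right)}\right) - 111}{-48675} = \frac{- 95 \left(\left(-7\right) 7 - 22\right) - 111}{-48675} = \left(- 95 \left(-49 - 22\right) - 111\right) \left(- \frac{1}{48675}\right) = \left(\left(-95\right) \left(-71\right) - 111\right) \left(- \frac{1}{48675}\right) = \left(6745 - 111\right) \left(- \frac{1}{48675}\right) = 6634 \left(- \frac{1}{48675}\right) = - \frac{6634}{48675}$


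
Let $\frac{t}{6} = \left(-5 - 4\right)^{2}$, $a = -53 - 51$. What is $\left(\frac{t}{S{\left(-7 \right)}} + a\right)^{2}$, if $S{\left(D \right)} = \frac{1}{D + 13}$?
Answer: $7907344$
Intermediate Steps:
$a = -104$ ($a = -53 - 51 = -104$)
$t = 486$ ($t = 6 \left(-5 - 4\right)^{2} = 6 \left(-9\right)^{2} = 6 \cdot 81 = 486$)
$S{\left(D \right)} = \frac{1}{13 + D}$
$\left(\frac{t}{S{\left(-7 \right)}} + a\right)^{2} = \left(\frac{486}{\frac{1}{13 - 7}} - 104\right)^{2} = \left(\frac{486}{\frac{1}{6}} - 104\right)^{2} = \left(486 \frac{1}{\frac{1}{6}} - 104\right)^{2} = \left(486 \cdot 6 - 104\right)^{2} = \left(2916 - 104\right)^{2} = 2812^{2} = 7907344$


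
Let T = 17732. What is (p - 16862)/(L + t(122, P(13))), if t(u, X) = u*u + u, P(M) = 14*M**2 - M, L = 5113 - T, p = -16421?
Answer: -33283/2387 ≈ -13.943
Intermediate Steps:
L = -12619 (L = 5113 - 1*17732 = 5113 - 17732 = -12619)
P(M) = -M + 14*M**2
t(u, X) = u + u**2 (t(u, X) = u**2 + u = u + u**2)
(p - 16862)/(L + t(122, P(13))) = (-16421 - 16862)/(-12619 + 122*(1 + 122)) = -33283/(-12619 + 122*123) = -33283/(-12619 + 15006) = -33283/2387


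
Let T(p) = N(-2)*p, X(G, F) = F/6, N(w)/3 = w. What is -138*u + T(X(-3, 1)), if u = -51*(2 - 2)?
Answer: -1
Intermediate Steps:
N(w) = 3*w
X(G, F) = F/6 (X(G, F) = F*(⅙) = F/6)
T(p) = -6*p (T(p) = (3*(-2))*p = -6*p)
u = 0 (u = -51*0 = 0)
-138*u + T(X(-3, 1)) = -138*0 - 1 = 0 - 6*⅙ = 0 - 1 = -1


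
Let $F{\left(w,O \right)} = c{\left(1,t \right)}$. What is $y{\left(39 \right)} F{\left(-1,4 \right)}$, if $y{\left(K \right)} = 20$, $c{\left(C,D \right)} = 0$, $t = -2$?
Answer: $0$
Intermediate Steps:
$F{\left(w,O \right)} = 0$
$y{\left(39 \right)} F{\left(-1,4 \right)} = 20 \cdot 0 = 0$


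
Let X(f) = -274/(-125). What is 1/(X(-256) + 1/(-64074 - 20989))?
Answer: 10632875/23307137 ≈ 0.45621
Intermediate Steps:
X(f) = 274/125 (X(f) = -274*(-1/125) = 274/125)
1/(X(-256) + 1/(-64074 - 20989)) = 1/(274/125 + 1/(-64074 - 20989)) = 1/(274/125 + 1/(-85063)) = 1/(274/125 - 1/85063) = 1/(23307137/10632875) = 10632875/23307137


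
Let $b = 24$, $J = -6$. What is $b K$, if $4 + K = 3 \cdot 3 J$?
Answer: $-1392$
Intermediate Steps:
$K = -58$ ($K = -4 + 3 \cdot 3 \left(-6\right) = -4 + 9 \left(-6\right) = -4 - 54 = -58$)
$b K = 24 \left(-58\right) = -1392$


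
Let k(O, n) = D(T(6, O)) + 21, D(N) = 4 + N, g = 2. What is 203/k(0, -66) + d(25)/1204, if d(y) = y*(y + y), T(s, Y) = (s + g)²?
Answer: 177831/53578 ≈ 3.3191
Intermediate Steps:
T(s, Y) = (2 + s)² (T(s, Y) = (s + 2)² = (2 + s)²)
k(O, n) = 89 (k(O, n) = (4 + (2 + 6)²) + 21 = (4 + 8²) + 21 = (4 + 64) + 21 = 68 + 21 = 89)
d(y) = 2*y² (d(y) = y*(2*y) = 2*y²)
203/k(0, -66) + d(25)/1204 = 203/89 + (2*25²)/1204 = 203*(1/89) + (2*625)*(1/1204) = 203/89 + 1250*(1/1204) = 203/89 + 625/602 = 177831/53578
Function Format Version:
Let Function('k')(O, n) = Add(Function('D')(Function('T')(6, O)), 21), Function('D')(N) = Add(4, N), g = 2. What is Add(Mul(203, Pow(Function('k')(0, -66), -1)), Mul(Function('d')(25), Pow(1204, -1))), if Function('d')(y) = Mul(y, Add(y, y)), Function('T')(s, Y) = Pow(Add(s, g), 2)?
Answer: Rational(177831, 53578) ≈ 3.3191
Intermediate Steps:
Function('T')(s, Y) = Pow(Add(2, s), 2) (Function('T')(s, Y) = Pow(Add(s, 2), 2) = Pow(Add(2, s), 2))
Function('k')(O, n) = 89 (Function('k')(O, n) = Add(Add(4, Pow(Add(2, 6), 2)), 21) = Add(Add(4, Pow(8, 2)), 21) = Add(Add(4, 64), 21) = Add(68, 21) = 89)
Function('d')(y) = Mul(2, Pow(y, 2)) (Function('d')(y) = Mul(y, Mul(2, y)) = Mul(2, Pow(y, 2)))
Add(Mul(203, Pow(Function('k')(0, -66), -1)), Mul(Function('d')(25), Pow(1204, -1))) = Add(Mul(203, Pow(89, -1)), Mul(Mul(2, Pow(25, 2)), Pow(1204, -1))) = Add(Mul(203, Rational(1, 89)), Mul(Mul(2, 625), Rational(1, 1204))) = Add(Rational(203, 89), Mul(1250, Rational(1, 1204))) = Add(Rational(203, 89), Rational(625, 602)) = Rational(177831, 53578)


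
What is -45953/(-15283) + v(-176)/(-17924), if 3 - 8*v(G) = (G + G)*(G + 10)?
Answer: 7482262983/2191459936 ≈ 3.4143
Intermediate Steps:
v(G) = 3/8 - G*(10 + G)/4 (v(G) = 3/8 - (G + G)*(G + 10)/8 = 3/8 - 2*G*(10 + G)/8 = 3/8 - G*(10 + G)/4)
-45953/(-15283) + v(-176)/(-17924) = -45953/(-15283) + (3/8 - 5/2*(-176) - ¼*(-176)²)/(-17924) = -45953*(-1/15283) + (3/8 + 440 - ¼*30976)*(-1/17924) = 45953/15283 + (3/8 + 440 - 7744)*(-1/17924) = 45953/15283 - 58429/8*(-1/17924) = 45953/15283 + 58429/143392 = 7482262983/2191459936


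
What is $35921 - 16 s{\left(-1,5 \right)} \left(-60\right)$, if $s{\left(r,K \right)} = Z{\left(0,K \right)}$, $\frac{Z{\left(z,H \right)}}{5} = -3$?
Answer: $21521$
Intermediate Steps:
$Z{\left(z,H \right)} = -15$ ($Z{\left(z,H \right)} = 5 \left(-3\right) = -15$)
$s{\left(r,K \right)} = -15$
$35921 - 16 s{\left(-1,5 \right)} \left(-60\right) = 35921 - 16 \left(-15\right) \left(-60\right) = 35921 - \left(-240\right) \left(-60\right) = 35921 - 14400 = 21521$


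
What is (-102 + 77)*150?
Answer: -3750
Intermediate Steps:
(-102 + 77)*150 = -25*150 = -3750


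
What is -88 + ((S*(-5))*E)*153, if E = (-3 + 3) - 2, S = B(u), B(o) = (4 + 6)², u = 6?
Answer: 152912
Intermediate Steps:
B(o) = 100 (B(o) = 10² = 100)
S = 100
E = -2 (E = 0 - 2 = -2)
-88 + ((S*(-5))*E)*153 = -88 + ((100*(-5))*(-2))*153 = -88 - 500*(-2)*153 = -88 + 1000*153 = -88 + 153000 = 152912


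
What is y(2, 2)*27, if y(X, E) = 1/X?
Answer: 27/2 ≈ 13.500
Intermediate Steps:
y(2, 2)*27 = 27/2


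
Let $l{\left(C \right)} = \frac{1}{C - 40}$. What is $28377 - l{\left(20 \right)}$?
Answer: $\frac{567541}{20} \approx 28377.0$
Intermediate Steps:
$l{\left(C \right)} = \frac{1}{-40 + C}$
$28377 - l{\left(20 \right)} = 28377 - \frac{1}{-40 + 20} = 28377 - \frac{1}{-20} = 28377 - - \frac{1}{20} = 28377 + \frac{1}{20} = \frac{567541}{20}$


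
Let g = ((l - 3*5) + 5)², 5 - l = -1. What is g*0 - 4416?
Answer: -4416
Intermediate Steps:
l = 6 (l = 5 - 1*(-1) = 5 + 1 = 6)
g = 16 (g = ((6 - 3*5) + 5)² = ((6 - 15) + 5)² = (-9 + 5)² = (-4)² = 16)
g*0 - 4416 = 16*0 - 4416 = 0 - 4416 = -4416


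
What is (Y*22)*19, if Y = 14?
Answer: 5852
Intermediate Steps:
(Y*22)*19 = (14*22)*19 = 308*19 = 5852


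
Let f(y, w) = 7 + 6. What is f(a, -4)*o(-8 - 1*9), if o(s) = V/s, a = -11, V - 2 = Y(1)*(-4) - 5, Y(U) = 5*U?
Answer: 299/17 ≈ 17.588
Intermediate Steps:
V = -23 (V = 2 + ((5*1)*(-4) - 5) = 2 + (5*(-4) - 5) = 2 + (-20 - 5) = 2 - 25 = -23)
f(y, w) = 13
o(s) = -23/s
f(a, -4)*o(-8 - 1*9) = 13*(-23/(-8 - 1*9)) = 13*(-23/(-8 - 9)) = 13*(-23/(-17)) = 13*(-23*(-1/17)) = 13*(23/17) = 299/17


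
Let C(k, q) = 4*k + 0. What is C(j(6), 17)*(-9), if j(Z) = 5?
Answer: -180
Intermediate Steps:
C(k, q) = 4*k
C(j(6), 17)*(-9) = (4*5)*(-9) = 20*(-9) = -180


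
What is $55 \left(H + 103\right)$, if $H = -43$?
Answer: $3300$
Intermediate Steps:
$55 \left(H + 103\right) = 55 \left(-43 + 103\right) = 55 \cdot 60 = 3300$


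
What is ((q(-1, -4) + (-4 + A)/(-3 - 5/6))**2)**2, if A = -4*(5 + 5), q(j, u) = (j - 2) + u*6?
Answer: 16243247601/279841 ≈ 58045.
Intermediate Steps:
q(j, u) = -2 + j + 6*u (q(j, u) = (-2 + j) + 6*u = -2 + j + 6*u)
A = -40 (A = -4*10 = -40)
((q(-1, -4) + (-4 + A)/(-3 - 5/6))**2)**2 = (((-2 - 1 + 6*(-4)) + (-4 - 40)/(-3 - 5/6))**2)**2 = (((-2 - 1 - 24) - 44/(-3 - 5*1/6))**2)**2 = ((-27 - 44/(-3 - 5/6))**2)**2 = ((-27 - 44/(-23/6))**2)**2 = ((-27 - 44*(-6/23))**2)**2 = ((-27 + 264/23)**2)**2 = ((-357/23)**2)**2 = (127449/529)**2 = 16243247601/279841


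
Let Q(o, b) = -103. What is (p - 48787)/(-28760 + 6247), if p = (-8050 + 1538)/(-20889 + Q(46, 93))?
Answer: 64008137/29537056 ≈ 2.1670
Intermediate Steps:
p = 407/1312 (p = (-8050 + 1538)/(-20889 - 103) = -6512/(-20992) = -6512*(-1/20992) = 407/1312 ≈ 0.31021)
(p - 48787)/(-28760 + 6247) = (407/1312 - 48787)/(-28760 + 6247) = -64008137/1312/(-22513) = -64008137/1312*(-1/22513) = 64008137/29537056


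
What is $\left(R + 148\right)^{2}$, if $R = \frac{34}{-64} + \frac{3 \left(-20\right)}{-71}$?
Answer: $\frac{113548106961}{5161984} \approx 21997.0$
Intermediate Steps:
$R = \frac{713}{2272}$ ($R = 34 \left(- \frac{1}{64}\right) - - \frac{60}{71} = - \frac{17}{32} + \frac{60}{71} = \frac{713}{2272} \approx 0.31382$)
$\left(R + 148\right)^{2} = \left(\frac{713}{2272} + 148\right)^{2} = \left(\frac{336969}{2272}\right)^{2} = \frac{113548106961}{5161984}$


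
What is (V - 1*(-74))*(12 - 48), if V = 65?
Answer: -5004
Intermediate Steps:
(V - 1*(-74))*(12 - 48) = (65 - 1*(-74))*(12 - 48) = (65 + 74)*(-36) = 139*(-36) = -5004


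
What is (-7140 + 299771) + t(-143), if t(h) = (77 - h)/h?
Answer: 3804183/13 ≈ 2.9263e+5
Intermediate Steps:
t(h) = (77 - h)/h
(-7140 + 299771) + t(-143) = (-7140 + 299771) + (77 - 1*(-143))/(-143) = 292631 - (77 + 143)/143 = 292631 - 1/143*220 = 292631 - 20/13 = 3804183/13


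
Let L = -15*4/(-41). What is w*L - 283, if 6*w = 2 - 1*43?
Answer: -293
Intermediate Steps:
L = 60/41 (L = -60*(-1/41) = 60/41 ≈ 1.4634)
w = -41/6 (w = (2 - 1*43)/6 = (2 - 43)/6 = (1/6)*(-41) = -41/6 ≈ -6.8333)
w*L - 283 = -41/6*60/41 - 283 = -10 - 283 = -293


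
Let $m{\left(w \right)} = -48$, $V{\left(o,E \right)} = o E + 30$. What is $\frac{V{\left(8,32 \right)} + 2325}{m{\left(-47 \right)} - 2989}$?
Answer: $- \frac{2611}{3037} \approx -0.85973$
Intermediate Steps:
$V{\left(o,E \right)} = 30 + E o$ ($V{\left(o,E \right)} = E o + 30 = 30 + E o$)
$\frac{V{\left(8,32 \right)} + 2325}{m{\left(-47 \right)} - 2989} = \frac{\left(30 + 32 \cdot 8\right) + 2325}{-48 - 2989} = \frac{\left(30 + 256\right) + 2325}{-3037} = \left(286 + 2325\right) \left(- \frac{1}{3037}\right) = 2611 \left(- \frac{1}{3037}\right) = - \frac{2611}{3037}$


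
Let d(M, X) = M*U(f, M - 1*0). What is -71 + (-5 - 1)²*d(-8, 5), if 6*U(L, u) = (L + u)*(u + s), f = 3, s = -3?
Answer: -2711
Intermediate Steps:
U(L, u) = (-3 + u)*(L + u)/6 (U(L, u) = ((L + u)*(u - 3))/6 = ((L + u)*(-3 + u))/6 = ((-3 + u)*(L + u))/6 = (-3 + u)*(L + u)/6)
d(M, X) = M*(-3/2 + M²/6) (d(M, X) = M*(-½*3 - (M - 1*0)/2 + (M - 1*0)²/6 + (⅙)*3*(M - 1*0)) = M*(-3/2 - (M + 0)/2 + (M + 0)²/6 + (⅙)*3*(M + 0)) = M*(-3/2 - M/2 + M²/6 + (⅙)*3*M) = M*(-3/2 - M/2 + M²/6 + M/2) = M*(-3/2 + M²/6))
-71 + (-5 - 1)²*d(-8, 5) = -71 + (-5 - 1)²*((⅙)*(-8)*(-9 + (-8)²)) = -71 + (-6)²*((⅙)*(-8)*(-9 + 64)) = -71 + 36*((⅙)*(-8)*55) = -71 + 36*(-220/3) = -71 - 2640 = -2711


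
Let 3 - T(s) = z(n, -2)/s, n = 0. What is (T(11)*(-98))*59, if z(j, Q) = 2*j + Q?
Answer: -202370/11 ≈ -18397.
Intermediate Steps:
z(j, Q) = Q + 2*j
T(s) = 3 + 2/s (T(s) = 3 - (-2 + 2*0)/s = 3 - (-2 + 0)/s = 3 - (-2)/s = 3 + 2/s)
(T(11)*(-98))*59 = ((3 + 2/11)*(-98))*59 = ((35/11)*(-98))*59 = -3430/11*59 = -202370/11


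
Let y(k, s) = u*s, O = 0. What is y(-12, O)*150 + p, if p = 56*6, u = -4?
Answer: 336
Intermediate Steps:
y(k, s) = -4*s
p = 336
y(-12, O)*150 + p = -4*0*150 + 336 = 0*150 + 336 = 0 + 336 = 336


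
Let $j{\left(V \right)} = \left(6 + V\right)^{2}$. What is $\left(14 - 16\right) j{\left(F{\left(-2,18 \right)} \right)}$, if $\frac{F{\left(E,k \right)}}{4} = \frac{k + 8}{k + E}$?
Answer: $- \frac{625}{2} \approx -312.5$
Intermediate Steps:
$F{\left(E,k \right)} = \frac{4 \left(8 + k\right)}{E + k}$ ($F{\left(E,k \right)} = 4 \frac{k + 8}{k + E} = 4 \frac{8 + k}{E + k} = \frac{4 \left(8 + k\right)}{E + k}$)
$\left(14 - 16\right) j{\left(F{\left(-2,18 \right)} \right)} = \left(14 - 16\right) \left(6 + \frac{4 \left(8 + 18\right)}{-2 + 18}\right)^{2} = - 2 \left(6 + 4 \cdot \frac{1}{16} \cdot 26\right)^{2} = - 2 \left(6 + \frac{13}{2}\right)^{2} = - 2 \left(\frac{25}{2}\right)^{2} = \left(-2\right) \frac{625}{4} = - \frac{625}{2}$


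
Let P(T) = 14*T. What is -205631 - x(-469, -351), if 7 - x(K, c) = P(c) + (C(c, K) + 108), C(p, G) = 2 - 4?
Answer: -210446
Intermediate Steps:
C(p, G) = -2
x(K, c) = -99 - 14*c (x(K, c) = 7 - (14*c + (-2 + 108)) = 7 - (14*c + 106) = 7 - (106 + 14*c) = 7 + (-106 - 14*c) = -99 - 14*c)
-205631 - x(-469, -351) = -205631 - (-99 - 14*(-351)) = -205631 - (-99 + 4914) = -205631 - 1*4815 = -205631 - 4815 = -210446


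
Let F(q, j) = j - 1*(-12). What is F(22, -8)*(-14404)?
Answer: -57616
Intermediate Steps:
F(q, j) = 12 + j (F(q, j) = j + 12 = 12 + j)
F(22, -8)*(-14404) = (12 - 8)*(-14404) = 4*(-14404) = -57616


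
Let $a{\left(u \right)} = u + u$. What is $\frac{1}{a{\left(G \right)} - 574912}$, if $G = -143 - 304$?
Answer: $- \frac{1}{575806} \approx -1.7367 \cdot 10^{-6}$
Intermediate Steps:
$G = -447$
$a{\left(u \right)} = 2 u$
$\frac{1}{a{\left(G \right)} - 574912} = \frac{1}{2 \left(-447\right) - 574912} = \frac{1}{-894 - 574912} = \frac{1}{-575806} = - \frac{1}{575806}$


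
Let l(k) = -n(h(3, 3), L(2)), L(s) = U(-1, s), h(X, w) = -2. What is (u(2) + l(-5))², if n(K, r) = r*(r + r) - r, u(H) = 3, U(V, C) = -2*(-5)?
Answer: 34969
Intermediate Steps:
U(V, C) = 10
L(s) = 10
n(K, r) = -r + 2*r² (n(K, r) = r*(2*r) - r = 2*r² - r = -r + 2*r²)
l(k) = -190 (l(k) = -10*(-1 + 2*10) = -10*(-1 + 20) = -10*19 = -1*190 = -190)
(u(2) + l(-5))² = (3 - 190)² = (-187)² = 34969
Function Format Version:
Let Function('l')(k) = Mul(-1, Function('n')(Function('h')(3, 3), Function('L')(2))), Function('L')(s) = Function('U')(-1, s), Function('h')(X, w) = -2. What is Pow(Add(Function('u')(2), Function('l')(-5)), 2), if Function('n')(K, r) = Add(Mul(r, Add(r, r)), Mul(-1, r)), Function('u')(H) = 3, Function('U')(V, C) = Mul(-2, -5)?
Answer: 34969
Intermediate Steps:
Function('U')(V, C) = 10
Function('L')(s) = 10
Function('n')(K, r) = Add(Mul(-1, r), Mul(2, Pow(r, 2))) (Function('n')(K, r) = Add(Mul(r, Mul(2, r)), Mul(-1, r)) = Add(Mul(2, Pow(r, 2)), Mul(-1, r)) = Add(Mul(-1, r), Mul(2, Pow(r, 2))))
Function('l')(k) = -190 (Function('l')(k) = Mul(-1, Mul(10, Add(-1, Mul(2, 10)))) = Mul(-1, Mul(10, Add(-1, 20))) = Mul(-1, Mul(10, 19)) = Mul(-1, 190) = -190)
Pow(Add(Function('u')(2), Function('l')(-5)), 2) = Pow(Add(3, -190), 2) = Pow(-187, 2) = 34969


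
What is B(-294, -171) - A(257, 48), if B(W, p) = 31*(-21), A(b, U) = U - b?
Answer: -442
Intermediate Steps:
B(W, p) = -651
B(-294, -171) - A(257, 48) = -651 - (48 - 1*257) = -651 - (48 - 257) = -651 - 1*(-209) = -651 + 209 = -442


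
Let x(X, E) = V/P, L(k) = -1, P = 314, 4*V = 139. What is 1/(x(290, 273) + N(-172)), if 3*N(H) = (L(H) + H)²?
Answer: 3768/37591241 ≈ 0.00010024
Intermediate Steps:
V = 139/4 (V = (¼)*139 = 139/4 ≈ 34.750)
N(H) = (-1 + H)²/3
x(X, E) = 139/1256 (x(X, E) = (139/4)/314 = (139/4)*(1/314) = 139/1256)
1/(x(290, 273) + N(-172)) = 1/(139/1256 + (-1 - 172)²/3) = 1/(139/1256 + (⅓)*(-173)²) = 1/(139/1256 + (⅓)*29929) = 1/(139/1256 + 29929/3) = 1/(37591241/3768) = 3768/37591241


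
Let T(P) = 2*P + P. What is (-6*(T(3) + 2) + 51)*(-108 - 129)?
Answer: 3555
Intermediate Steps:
T(P) = 3*P
(-6*(T(3) + 2) + 51)*(-108 - 129) = (-6*(3*3 + 2) + 51)*(-108 - 129) = (-6*(9 + 2) + 51)*(-237) = (-6*11 + 51)*(-237) = (-66 + 51)*(-237) = -15*(-237) = 3555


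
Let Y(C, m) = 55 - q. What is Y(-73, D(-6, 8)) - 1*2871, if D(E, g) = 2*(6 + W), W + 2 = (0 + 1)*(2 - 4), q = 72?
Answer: -2888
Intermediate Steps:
W = -4 (W = -2 + (0 + 1)*(2 - 4) = -2 + 1*(-2) = -2 - 2 = -4)
D(E, g) = 4 (D(E, g) = 2*(6 - 4) = 2*2 = 4)
Y(C, m) = -17 (Y(C, m) = 55 - 1*72 = 55 - 72 = -17)
Y(-73, D(-6, 8)) - 1*2871 = -17 - 1*2871 = -17 - 2871 = -2888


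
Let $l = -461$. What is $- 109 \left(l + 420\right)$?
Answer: $4469$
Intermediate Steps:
$- 109 \left(l + 420\right) = - 109 \left(-461 + 420\right) = \left(-109\right) \left(-41\right) = 4469$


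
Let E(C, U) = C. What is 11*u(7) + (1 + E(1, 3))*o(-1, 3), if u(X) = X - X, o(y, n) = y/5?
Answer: -2/5 ≈ -0.40000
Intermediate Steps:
o(y, n) = y/5 (o(y, n) = y*(1/5) = y/5)
u(X) = 0
11*u(7) + (1 + E(1, 3))*o(-1, 3) = 11*0 + (1 + 1)*((1/5)*(-1)) = 0 + 2*(-1/5) = 0 - 2/5 = -2/5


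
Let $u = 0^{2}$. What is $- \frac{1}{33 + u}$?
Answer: $- \frac{1}{33} \approx -0.030303$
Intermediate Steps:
$u = 0$
$- \frac{1}{33 + u} = - \frac{1}{33 + 0} = - \frac{1}{33}$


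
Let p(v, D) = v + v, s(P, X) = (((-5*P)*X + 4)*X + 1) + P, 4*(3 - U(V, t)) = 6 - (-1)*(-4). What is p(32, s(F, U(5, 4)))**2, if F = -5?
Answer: 4096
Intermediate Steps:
U(V, t) = 5/2 (U(V, t) = 3 - (6 - (-1)*(-4))/4 = 3 - (6 - 1*4)/4 = 3 - (6 - 4)/4 = 3 - 1/4*2 = 3 - 1/2 = 5/2)
s(P, X) = 1 + P + X*(4 - 5*P*X) (s(P, X) = ((-5*P*X + 4)*X + 1) + P = ((4 - 5*P*X)*X + 1) + P = (X*(4 - 5*P*X) + 1) + P = (1 + X*(4 - 5*P*X)) + P = 1 + P + X*(4 - 5*P*X))
p(v, D) = 2*v
p(32, s(F, U(5, 4)))**2 = (2*32)**2 = 64**2 = 4096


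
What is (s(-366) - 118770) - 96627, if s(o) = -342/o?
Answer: -13139160/61 ≈ -2.1540e+5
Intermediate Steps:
(s(-366) - 118770) - 96627 = (-342/(-366) - 118770) - 96627 = (-342*(-1/366) - 118770) - 96627 = (57/61 - 118770) - 96627 = -7244913/61 - 96627 = -13139160/61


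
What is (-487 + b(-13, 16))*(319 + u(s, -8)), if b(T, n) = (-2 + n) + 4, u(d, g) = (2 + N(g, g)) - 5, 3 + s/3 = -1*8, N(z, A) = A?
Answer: -144452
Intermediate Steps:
s = -33 (s = -9 + 3*(-1*8) = -9 + 3*(-8) = -9 - 24 = -33)
u(d, g) = -3 + g (u(d, g) = (2 + g) - 5 = -3 + g)
b(T, n) = 2 + n
(-487 + b(-13, 16))*(319 + u(s, -8)) = (-487 + (2 + 16))*(319 + (-3 - 8)) = (-487 + 18)*(319 - 11) = -469*308 = -144452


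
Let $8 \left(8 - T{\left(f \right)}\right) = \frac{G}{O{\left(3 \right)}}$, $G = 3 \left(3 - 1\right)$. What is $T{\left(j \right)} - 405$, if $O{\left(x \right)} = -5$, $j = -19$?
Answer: $- \frac{7937}{20} \approx -396.85$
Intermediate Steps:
$G = 6$ ($G = 3 \cdot 2 = 6$)
$T{\left(f \right)} = \frac{163}{20}$ ($T{\left(f \right)} = 8 - \frac{6 \frac{1}{-5}}{8} = 8 - \frac{6 \left(- \frac{1}{5}\right)}{8} = 8 - - \frac{3}{20} = 8 + \frac{3}{20} = \frac{163}{20}$)
$T{\left(j \right)} - 405 = \frac{163}{20} - 405 = - \frac{7937}{20}$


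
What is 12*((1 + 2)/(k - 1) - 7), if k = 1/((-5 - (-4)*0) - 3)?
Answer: -116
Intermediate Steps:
k = -⅛ (k = 1/((-5 - 1*0) - 3) = 1/((-5 + 0) - 3) = 1/(-5 - 3) = 1/(-8) = -⅛ ≈ -0.12500)
12*((1 + 2)/(k - 1) - 7) = 12*((1 + 2)/(-⅛ - 1) - 7) = 12*(3/(-9/8) - 7) = 12*(3*(-8/9) - 7) = 12*(-8/3 - 7) = 12*(-29/3) = -116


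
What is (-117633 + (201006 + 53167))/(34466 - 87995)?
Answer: -136540/53529 ≈ -2.5508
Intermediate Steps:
(-117633 + (201006 + 53167))/(34466 - 87995) = (-117633 + 254173)/(-53529) = 136540*(-1/53529) = -136540/53529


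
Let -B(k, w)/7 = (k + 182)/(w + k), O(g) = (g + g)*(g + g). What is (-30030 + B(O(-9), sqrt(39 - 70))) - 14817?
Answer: 11*(-4077*sqrt(31) + 1321270*I)/(sqrt(31) - 324*I) ≈ -44858.0 + 0.18781*I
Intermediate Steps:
O(g) = 4*g**2 (O(g) = (2*g)*(2*g) = 4*g**2)
B(k, w) = -7*(182 + k)/(k + w) (B(k, w) = -7*(k + 182)/(w + k) = -7*(182 + k)/(k + w))
(-30030 + B(O(-9), sqrt(39 - 70))) - 14817 = (-30030 + 7*(-182 - 4*(-9)**2)/(4*(-9)**2 + sqrt(39 - 70))) - 14817 = (-30030 + 7*(-182 - 4*81)/(4*81 + sqrt(-31))) - 14817 = (-30030 + 7*(-182 - 1*324)/(324 + I*sqrt(31))) - 14817 = (-30030 + 7*(-182 - 324)/(324 + I*sqrt(31))) - 14817 = (-30030 + 7*(-506)/(324 + I*sqrt(31))) - 14817 = (-30030 - 3542/(324 + I*sqrt(31))) - 14817 = -44847 - 3542/(324 + I*sqrt(31))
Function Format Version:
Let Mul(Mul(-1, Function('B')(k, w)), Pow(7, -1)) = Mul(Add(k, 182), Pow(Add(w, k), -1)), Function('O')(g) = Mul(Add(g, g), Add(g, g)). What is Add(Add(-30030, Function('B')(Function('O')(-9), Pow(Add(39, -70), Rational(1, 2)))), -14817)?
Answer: Mul(11, Pow(Add(Pow(31, Rational(1, 2)), Mul(-324, I)), -1), Add(Mul(-4077, Pow(31, Rational(1, 2))), Mul(1321270, I))) ≈ Add(-44858., Mul(0.18781, I))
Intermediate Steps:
Function('O')(g) = Mul(4, Pow(g, 2)) (Function('O')(g) = Mul(Mul(2, g), Mul(2, g)) = Mul(4, Pow(g, 2)))
Function('B')(k, w) = Mul(-7, Pow(Add(k, w), -1), Add(182, k)) (Function('B')(k, w) = Mul(-7, Mul(Add(k, 182), Pow(Add(w, k), -1))) = Mul(-7, Mul(Add(182, k), Pow(Add(k, w), -1))) = Mul(-7, Mul(Pow(Add(k, w), -1), Add(182, k))) = Mul(-7, Pow(Add(k, w), -1), Add(182, k)))
Add(Add(-30030, Function('B')(Function('O')(-9), Pow(Add(39, -70), Rational(1, 2)))), -14817) = Add(Add(-30030, Mul(7, Pow(Add(Mul(4, Pow(-9, 2)), Pow(Add(39, -70), Rational(1, 2))), -1), Add(-182, Mul(-1, Mul(4, Pow(-9, 2)))))), -14817) = Add(Add(-30030, Mul(7, Pow(Add(Mul(4, 81), Pow(-31, Rational(1, 2))), -1), Add(-182, Mul(-1, Mul(4, 81))))), -14817) = Add(Add(-30030, Mul(7, Pow(Add(324, Mul(I, Pow(31, Rational(1, 2)))), -1), Add(-182, Mul(-1, 324)))), -14817) = Add(Add(-30030, Mul(7, Pow(Add(324, Mul(I, Pow(31, Rational(1, 2)))), -1), Add(-182, -324))), -14817) = Add(Add(-30030, Mul(7, Pow(Add(324, Mul(I, Pow(31, Rational(1, 2)))), -1), -506)), -14817) = Add(Add(-30030, Mul(-3542, Pow(Add(324, Mul(I, Pow(31, Rational(1, 2)))), -1))), -14817) = Add(-44847, Mul(-3542, Pow(Add(324, Mul(I, Pow(31, Rational(1, 2)))), -1)))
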